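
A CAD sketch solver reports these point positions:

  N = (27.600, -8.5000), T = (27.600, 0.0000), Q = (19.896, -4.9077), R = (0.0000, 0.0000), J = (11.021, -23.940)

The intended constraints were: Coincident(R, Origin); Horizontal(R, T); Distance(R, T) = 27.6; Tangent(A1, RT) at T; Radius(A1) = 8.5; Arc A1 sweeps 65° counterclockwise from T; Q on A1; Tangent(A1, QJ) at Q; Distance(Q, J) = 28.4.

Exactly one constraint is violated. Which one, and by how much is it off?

Distance(Q, J) = 28.4 — off by 7.40.

R = (0.00, 0.00) ✓; R.y = 0.00, T.y = 0.00 ✓; |RT| = 27.60 ✓; ∠(NT, TR) = 90.00° ✓; |NT| = 8.500 ✓; bearing(N→Q) − bearing(N→T) = 65.00° ✓; |NQ| = 8.500 ✓; ∠(NQ, QJ) = 90.00° ✓; |QJ| = 21.00 ✗.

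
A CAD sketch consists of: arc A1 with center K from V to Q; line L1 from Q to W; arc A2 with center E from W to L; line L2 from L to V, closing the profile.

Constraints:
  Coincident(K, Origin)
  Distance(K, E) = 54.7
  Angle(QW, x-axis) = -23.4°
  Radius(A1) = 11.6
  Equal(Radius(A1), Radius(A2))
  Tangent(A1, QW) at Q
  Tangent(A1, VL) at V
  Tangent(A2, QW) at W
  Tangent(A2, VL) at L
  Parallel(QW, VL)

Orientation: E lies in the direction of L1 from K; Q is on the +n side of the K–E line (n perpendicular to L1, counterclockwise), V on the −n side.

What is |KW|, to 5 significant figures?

55.916

Tangency of A1 to both parallel lines with radius 11.6 puts Q and V at K ± 11.6·n: Q = (4.6069, 10.646), V = (-4.6069, -10.646). Equal radii place W and L the same way about E: W = E + 11.6·n = (54.808, -11.078), L = E − 11.6·n = (45.594, -32.370). Then |KW| = |W − K| = 55.916.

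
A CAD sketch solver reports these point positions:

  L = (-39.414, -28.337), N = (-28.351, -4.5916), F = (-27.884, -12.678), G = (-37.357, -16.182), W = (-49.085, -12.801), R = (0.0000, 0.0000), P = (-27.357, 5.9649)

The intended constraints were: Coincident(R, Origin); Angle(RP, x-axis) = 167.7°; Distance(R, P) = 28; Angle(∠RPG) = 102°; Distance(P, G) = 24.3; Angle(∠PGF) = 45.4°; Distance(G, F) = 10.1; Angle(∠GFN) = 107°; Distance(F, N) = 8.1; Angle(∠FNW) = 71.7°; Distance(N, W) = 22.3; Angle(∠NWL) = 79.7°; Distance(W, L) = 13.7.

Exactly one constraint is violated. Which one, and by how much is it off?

Distance(W, L) = 13.7 — off by 4.60.

R = (0.00, 0.00) ✓; RP at 167.7° ✓; |RP| = 28.00 ✓; ∠RPG = 102.0° ✓; |PG| = 24.30 ✓; ∠PGF = 45.40° ✓; |GF| = 10.10 ✓; ∠GFN = 107.0° ✓; |FN| = 8.100 ✓; ∠FNW = 71.70° ✓; |NW| = 22.30 ✓; ∠NWL = 79.70° ✓; |WL| = 18.30 ✗.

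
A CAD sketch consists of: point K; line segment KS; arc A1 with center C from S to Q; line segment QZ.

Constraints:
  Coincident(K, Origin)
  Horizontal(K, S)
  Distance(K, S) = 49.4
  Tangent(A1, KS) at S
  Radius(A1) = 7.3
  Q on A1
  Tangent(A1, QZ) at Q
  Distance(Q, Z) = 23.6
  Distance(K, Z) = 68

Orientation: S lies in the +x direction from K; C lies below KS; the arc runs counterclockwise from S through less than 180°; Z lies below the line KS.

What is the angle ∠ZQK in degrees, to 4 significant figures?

152.7°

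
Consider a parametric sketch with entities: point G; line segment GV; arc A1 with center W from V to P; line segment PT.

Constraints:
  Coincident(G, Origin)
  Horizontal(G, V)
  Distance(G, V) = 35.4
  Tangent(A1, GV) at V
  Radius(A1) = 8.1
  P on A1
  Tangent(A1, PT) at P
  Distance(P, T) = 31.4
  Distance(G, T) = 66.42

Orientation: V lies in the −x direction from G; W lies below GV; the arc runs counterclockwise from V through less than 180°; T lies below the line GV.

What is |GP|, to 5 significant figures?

42.378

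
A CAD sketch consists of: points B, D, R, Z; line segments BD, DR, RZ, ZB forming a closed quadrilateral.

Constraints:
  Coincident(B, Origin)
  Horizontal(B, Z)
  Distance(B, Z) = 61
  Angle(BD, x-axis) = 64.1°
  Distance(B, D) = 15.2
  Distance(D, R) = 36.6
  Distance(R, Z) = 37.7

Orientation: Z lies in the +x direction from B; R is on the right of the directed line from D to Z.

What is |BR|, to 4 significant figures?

31.85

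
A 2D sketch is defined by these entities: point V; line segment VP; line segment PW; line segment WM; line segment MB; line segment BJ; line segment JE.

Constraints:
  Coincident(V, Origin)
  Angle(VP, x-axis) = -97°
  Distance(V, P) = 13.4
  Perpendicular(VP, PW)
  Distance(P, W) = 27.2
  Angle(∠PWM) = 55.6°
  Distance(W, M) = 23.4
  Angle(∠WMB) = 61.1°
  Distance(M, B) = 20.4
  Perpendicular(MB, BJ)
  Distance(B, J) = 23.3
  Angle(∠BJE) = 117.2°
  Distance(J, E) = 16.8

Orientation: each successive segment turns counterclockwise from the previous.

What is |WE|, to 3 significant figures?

12.0

MB ⟂ BJ, so BJ runs at -33.7°; with |BJ| = 23.3, J = (22.7, -25.7). ∠BJE = 117.2° gives JE at 29.1° from the x-axis; with |JE| = 16.8, E = (37.3, -17.6). Then |WE| = |E − W| = 12.0.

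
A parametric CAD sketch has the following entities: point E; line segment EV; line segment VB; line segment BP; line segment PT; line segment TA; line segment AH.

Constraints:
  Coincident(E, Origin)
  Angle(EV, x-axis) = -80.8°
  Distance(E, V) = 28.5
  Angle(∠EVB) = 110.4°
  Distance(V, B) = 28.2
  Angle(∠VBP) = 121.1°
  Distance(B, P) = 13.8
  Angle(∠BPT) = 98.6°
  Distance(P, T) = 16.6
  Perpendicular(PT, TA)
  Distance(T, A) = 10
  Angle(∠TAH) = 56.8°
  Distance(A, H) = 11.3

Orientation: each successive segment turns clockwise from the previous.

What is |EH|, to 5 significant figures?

39.617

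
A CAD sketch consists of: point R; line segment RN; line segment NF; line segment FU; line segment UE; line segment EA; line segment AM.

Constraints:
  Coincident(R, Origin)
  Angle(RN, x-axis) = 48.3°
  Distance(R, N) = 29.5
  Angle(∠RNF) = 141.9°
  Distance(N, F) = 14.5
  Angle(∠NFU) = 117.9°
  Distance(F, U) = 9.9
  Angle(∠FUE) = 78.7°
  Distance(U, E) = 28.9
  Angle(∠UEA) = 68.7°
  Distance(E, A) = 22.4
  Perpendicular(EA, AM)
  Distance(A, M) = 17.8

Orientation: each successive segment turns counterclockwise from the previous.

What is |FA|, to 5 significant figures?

21.884

∠FUE = 78.7° gives UE at -110.20° from the x-axis; with |UE| = 28.9, E = (2.1145, 14.548). ∠UEA = 68.7° gives EA at 1.1000° from the x-axis; with |EA| = 22.4, A = (24.510, 14.978). Then |FA| = |A − F| = 21.884.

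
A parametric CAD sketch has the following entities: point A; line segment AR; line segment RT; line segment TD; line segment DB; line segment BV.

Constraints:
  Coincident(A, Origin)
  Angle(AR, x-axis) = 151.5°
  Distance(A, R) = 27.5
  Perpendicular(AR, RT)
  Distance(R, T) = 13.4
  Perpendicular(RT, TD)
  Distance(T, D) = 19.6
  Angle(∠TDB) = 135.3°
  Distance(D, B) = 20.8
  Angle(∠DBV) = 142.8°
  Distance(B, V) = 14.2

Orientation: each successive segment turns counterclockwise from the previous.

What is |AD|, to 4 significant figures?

15.56

A is at the origin; AR runs at 151.5° with length 27.5, so R = (-24.17, 13.12). The perpendicularity gives RT at right angles to AR, so RT runs at -118.5°; with |RT| = 13.4, T = (-30.56, 1.346). RT is perpendicular to TD, so TD runs at -28.50°; with |TD| = 19.6, D = (-13.34, -8.007). Then |AD| = |D − A| = 15.56.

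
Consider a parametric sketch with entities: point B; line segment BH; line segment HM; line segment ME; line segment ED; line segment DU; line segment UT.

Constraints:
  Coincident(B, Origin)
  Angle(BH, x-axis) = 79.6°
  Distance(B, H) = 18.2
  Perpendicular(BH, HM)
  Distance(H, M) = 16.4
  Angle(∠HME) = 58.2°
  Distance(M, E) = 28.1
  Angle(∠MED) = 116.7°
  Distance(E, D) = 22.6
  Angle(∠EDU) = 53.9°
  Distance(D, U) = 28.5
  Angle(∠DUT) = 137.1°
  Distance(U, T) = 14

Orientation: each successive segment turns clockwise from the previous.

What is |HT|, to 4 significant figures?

11.82

B is at the origin; BH runs at 79.6° with length 18.2, so H = (3.285, 17.90). The perpendicularity gives HM at right angles to BH, so HM runs at -10.40°; with |HM| = 16.4, M = (19.42, 14.94). ∠HME = 58.2° gives ME at -132.2° from the x-axis; with |ME| = 28.1, E = (0.5407, -5.876). ∠MED = 116.7° gives ED at 164.5° from the x-axis; with |ED| = 22.6, D = (-21.24, 0.1635). ∠EDU = 53.9° gives DU at 38.40° from the x-axis; with |DU| = 28.5, U = (1.098, 17.87). ∠DUT = 137.1° gives UT at -4.500° from the x-axis; with |UT| = 14.0, T = (15.05, 16.77). Then |HT| = |T − H| = 11.82.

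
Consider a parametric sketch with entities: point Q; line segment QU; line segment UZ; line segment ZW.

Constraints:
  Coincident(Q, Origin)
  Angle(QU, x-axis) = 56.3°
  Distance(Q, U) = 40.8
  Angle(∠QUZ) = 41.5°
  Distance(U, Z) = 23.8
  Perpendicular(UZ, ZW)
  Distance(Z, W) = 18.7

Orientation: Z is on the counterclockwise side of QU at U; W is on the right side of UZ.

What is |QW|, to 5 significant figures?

46.231

Q is at the origin; QU runs at 56.3° with length 40.8, so U = 40.8·(cos 56.3°, sin 56.3°) = (22.638, 33.944). ∠QUZ = 41.5°, so UZ runs at 56.3° + (180° − 41.5°) = 194.80° from the x-axis; with |UZ| = 23.8, Z = U + 23.8·(cos 194.80°, sin 194.80°) = (-0.37274, 27.864). UZ ⟂ ZW; with |ZW| = 18.7 on the right of UZ, W = Z + 18.7·(-0.25545, 0.96682) = (-5.1496, 45.944). Then |QW| = |W − Q| = 46.231.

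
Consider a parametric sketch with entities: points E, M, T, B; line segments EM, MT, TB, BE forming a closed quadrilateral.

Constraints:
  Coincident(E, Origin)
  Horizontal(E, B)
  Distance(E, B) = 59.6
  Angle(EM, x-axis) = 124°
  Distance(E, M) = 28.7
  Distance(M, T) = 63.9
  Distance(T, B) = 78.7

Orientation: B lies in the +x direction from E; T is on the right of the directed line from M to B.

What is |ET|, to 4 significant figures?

40.52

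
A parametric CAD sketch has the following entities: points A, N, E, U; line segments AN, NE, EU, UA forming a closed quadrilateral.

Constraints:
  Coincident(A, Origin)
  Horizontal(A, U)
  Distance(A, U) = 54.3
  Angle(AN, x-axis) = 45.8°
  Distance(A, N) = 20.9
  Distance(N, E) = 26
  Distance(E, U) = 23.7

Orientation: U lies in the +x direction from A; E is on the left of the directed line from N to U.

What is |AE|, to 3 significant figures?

44.5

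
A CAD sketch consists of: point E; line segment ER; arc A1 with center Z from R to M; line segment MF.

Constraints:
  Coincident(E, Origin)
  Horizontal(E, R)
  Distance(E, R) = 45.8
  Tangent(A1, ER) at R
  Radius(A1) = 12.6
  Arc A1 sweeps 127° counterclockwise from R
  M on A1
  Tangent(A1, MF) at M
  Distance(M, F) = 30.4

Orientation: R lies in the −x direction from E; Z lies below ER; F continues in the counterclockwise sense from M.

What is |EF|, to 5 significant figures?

58.208

E is at the origin; ER is horizontal with |ER| = 45.8 and R on the −x side, so R = (-45.800, 0.0000). The tangent condition forces ZR to be normal to ER, so Z = R + (0, -12.6) = (-45.800, -12.600). On A1, R sits at bearing 90° from Z; a 127° counterclockwise sweep puts M at bearing 217°, so M = Z + 12.6·(cos 217°, sin 217°) = (-55.863, -20.183). The tangent condition forces ZM to be normal to MF, so MF runs along (−sin 217°, cos 217°); with |MF| = 30.4, F = (-37.568, -44.461). Then |EF| = |F − E| = 58.208.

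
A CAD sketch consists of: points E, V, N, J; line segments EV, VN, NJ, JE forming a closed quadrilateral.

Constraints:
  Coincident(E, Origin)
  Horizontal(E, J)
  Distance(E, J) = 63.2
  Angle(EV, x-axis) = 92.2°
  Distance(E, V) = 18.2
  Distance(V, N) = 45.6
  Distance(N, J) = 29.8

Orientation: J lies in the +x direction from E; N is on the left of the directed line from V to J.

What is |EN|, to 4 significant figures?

50.33

Checks: |VN| = 45.60 ✓; |NJ| = 29.80 ✓.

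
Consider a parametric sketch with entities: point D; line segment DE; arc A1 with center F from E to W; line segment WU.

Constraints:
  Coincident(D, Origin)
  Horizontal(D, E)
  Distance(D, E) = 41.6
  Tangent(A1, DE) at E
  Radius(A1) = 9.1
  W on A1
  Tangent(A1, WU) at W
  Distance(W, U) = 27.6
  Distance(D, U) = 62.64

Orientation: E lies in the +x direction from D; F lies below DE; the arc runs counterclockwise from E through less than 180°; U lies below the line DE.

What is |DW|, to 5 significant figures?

37.253

D is at the origin; DE is horizontal with |DE| = 41.6 and E on the +x side, so E = (41.600, 0.0000). A1 meets DE tangentially, so FE is at right angles to DE, so F = E + (0, -9.1) = (41.600, -9.1000). Since FW ⟂ WU (tangency), |FU| = √(9.1² + 27.6²) = 29.061 regardless of where W sits on A1. So U lies on both circle(D, 62.64) and circle(F, 29.061); the below-DE intersection is U = (50.783, -36.673). W is the foot of the tangent from U: W = (34.301, -14.534).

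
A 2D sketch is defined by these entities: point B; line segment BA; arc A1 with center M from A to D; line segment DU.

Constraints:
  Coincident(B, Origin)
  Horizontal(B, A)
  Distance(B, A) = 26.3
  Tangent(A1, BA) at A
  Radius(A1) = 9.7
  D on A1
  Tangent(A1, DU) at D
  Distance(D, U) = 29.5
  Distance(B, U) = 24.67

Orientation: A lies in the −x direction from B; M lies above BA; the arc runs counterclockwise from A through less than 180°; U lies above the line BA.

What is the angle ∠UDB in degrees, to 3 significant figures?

56.1°

B is at the origin; BA is horizontal with |BA| = 26.3 and A on the −x side, so A = (-26.3, 0.00). A1 meets BA tangentially, so MA is at right angles to BA, so M = A + (0, 9.7) = (-26.3, 9.70). Since MD ⟂ DU (tangency), |MU| = √(9.7² + 29.5²) = 31.1 regardless of where D sits on A1. So U lies on both circle(B, 24.67) and circle(M, 31.1); the above-BA intersection is U = (0.917, 24.7). D is the foot of the tangent from U: D = (-19.2, 3.08).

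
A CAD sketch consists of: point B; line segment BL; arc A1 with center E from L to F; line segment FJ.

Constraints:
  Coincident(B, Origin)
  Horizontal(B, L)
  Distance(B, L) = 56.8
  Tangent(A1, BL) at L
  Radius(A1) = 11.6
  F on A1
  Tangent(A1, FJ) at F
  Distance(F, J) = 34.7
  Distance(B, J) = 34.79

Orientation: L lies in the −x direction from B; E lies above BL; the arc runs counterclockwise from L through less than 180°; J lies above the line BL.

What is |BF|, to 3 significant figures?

49.2

Checks: |EF| = 11.60 ✓; ∠(EF, FJ) = 90.00° ✓; |FJ| = 34.70 ✓; |BJ| = 34.79 ✓.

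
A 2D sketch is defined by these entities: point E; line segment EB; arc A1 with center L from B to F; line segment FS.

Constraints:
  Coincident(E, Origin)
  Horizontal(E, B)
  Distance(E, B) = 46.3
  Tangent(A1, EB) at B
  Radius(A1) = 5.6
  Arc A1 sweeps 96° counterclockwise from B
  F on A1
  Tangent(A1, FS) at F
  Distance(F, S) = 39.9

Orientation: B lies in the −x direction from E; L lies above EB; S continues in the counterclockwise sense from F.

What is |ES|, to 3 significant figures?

64.2

E is at the origin; E and B share the same y with |EB| = 46.3 and B on the −x side, so B = (-46.3, 0.00). Since A1 is tangent to EB there, LB ⟂ EB, so L = B + (0, 5.6) = (-46.3, 5.60). On A1, B sits at bearing -90° from L; a 96° counterclockwise sweep puts F at bearing 6°, so F = L + 5.6·(cos 6°, sin 6°) = (-40.7, 6.19). The tangent condition forces LF to be normal to FS, so FS runs along (−sin 6°, cos 6°); with |FS| = 39.9, S = (-44.9, 45.9). Then |ES| = |S − E| = 64.2.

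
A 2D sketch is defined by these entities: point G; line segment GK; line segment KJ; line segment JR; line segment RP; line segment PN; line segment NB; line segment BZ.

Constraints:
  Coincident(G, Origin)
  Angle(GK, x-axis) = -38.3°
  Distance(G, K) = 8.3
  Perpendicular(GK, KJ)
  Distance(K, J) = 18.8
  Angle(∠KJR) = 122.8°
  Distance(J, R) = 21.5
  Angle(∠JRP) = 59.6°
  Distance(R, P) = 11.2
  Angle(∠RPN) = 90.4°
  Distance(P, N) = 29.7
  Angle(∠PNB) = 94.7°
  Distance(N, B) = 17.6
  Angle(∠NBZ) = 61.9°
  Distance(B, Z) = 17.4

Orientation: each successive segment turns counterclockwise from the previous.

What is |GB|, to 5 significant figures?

41.409

G is at the origin; GK runs at -38.3° with length 8.3, so K = (6.5136, -5.1442). The perpendicularity gives KJ at right angles to GK, so KJ runs at 51.700°; with |KJ| = 18.8, J = (18.165, 9.6096). ∠KJR = 122.8° gives JR at 108.90° from the x-axis; with |JR| = 21.5, R = (11.201, 29.950). ∠JRP = 59.6° gives RP at -130.70° from the x-axis; with |RP| = 11.2, P = (3.8978, 21.459). ∠RPN = 90.4° gives PN at -41.100° from the x-axis; with |PN| = 29.7, N = (26.279, 1.9353). ∠PNB = 94.7° gives NB at 44.200° from the x-axis; with |NB| = 17.6, B = (38.896, 14.205). Then |GB| = |B − G| = 41.409.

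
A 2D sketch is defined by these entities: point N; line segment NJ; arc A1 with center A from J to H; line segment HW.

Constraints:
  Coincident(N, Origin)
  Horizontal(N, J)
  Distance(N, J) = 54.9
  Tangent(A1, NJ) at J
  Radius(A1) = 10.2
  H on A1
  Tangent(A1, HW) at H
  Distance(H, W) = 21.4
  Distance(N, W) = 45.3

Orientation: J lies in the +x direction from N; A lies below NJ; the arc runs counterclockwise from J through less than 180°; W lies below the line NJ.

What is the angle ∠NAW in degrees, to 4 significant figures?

52.06°

Checks: N.y = 0.00, J.y = 0.00 ✓; |AH| = 10.20 ✓; ∠(AH, HW) = 90.00° ✓; |HW| = 21.40 ✓; |NW| = 45.30 ✓.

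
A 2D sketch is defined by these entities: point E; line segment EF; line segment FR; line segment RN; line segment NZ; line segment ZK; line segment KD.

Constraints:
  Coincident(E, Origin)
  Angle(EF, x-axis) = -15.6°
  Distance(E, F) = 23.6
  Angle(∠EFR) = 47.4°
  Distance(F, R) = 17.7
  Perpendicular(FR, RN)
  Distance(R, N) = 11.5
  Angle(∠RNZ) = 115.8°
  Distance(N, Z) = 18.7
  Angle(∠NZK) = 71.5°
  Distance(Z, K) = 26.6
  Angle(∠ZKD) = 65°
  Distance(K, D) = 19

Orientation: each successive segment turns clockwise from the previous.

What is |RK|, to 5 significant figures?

21.312

∠RNZ = 115.8° gives NZ at 57.600° from the x-axis; with |NZ| = 18.7, Z = (11.648, 9.8891). ∠NZK = 71.5° gives ZK at -50.900° from the x-axis; with |ZK| = 26.6, K = (28.423, -10.754). Then |RK| = |K − R| = 21.312.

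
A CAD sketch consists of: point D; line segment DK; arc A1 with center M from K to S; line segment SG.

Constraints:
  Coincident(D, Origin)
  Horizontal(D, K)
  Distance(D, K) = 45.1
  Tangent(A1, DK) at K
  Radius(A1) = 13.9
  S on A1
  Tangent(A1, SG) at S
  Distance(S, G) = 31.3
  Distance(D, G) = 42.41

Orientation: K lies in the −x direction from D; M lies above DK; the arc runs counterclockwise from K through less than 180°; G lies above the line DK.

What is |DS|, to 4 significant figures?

33.39

D is at the origin; DK is horizontal with |DK| = 45.1 and K on the −x side, so K = (-45.10, 0.000). Since A1 is tangent to DK there, MK ⟂ DK, so M = K + (0, 13.9) = (-45.10, 13.90). Since MS ⟂ SG (tangency), |MG| = √(13.9² + 31.3²) = 34.25 regardless of where S sits on A1. So G lies on both circle(D, 42.41) and circle(M, 34.25); the above-DK intersection is G = (-20.12, 37.33). S is the foot of the tangent from G: S = (-32.29, 8.495).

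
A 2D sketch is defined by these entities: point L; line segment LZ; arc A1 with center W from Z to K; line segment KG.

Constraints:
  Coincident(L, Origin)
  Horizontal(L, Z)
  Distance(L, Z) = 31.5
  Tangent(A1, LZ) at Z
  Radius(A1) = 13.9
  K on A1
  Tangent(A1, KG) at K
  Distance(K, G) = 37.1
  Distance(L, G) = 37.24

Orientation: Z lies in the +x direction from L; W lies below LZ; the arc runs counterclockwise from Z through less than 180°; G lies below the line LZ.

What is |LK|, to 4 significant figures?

20.85

L is at the origin; L and Z share the same y with |LZ| = 31.5 and Z on the +x side, so Z = (31.50, 0.000). The tangent condition forces WZ to be normal to LZ, so W = Z + (0, -13.9) = (31.50, -13.90). Since WK ⟂ KG (tangency), |WG| = √(13.9² + 37.1²) = 39.62 regardless of where K sits on A1. So G lies on both circle(L, 37.24) and circle(W, 39.62); the below-LZ intersection is G = (-0.5161, -37.24). K is the foot of the tangent from G: K = (19.89, -6.254).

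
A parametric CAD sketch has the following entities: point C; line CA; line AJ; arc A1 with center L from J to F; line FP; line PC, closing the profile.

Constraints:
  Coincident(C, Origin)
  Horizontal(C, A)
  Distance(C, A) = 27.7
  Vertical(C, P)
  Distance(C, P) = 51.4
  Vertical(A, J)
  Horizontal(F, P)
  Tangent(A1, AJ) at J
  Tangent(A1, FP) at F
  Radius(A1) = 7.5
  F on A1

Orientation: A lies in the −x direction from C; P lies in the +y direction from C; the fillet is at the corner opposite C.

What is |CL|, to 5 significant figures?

48.324

CP is vertical with |CP| = 51.4 and P on the +y side, so P = (0.0000, 51.400). The virtual corner opposite C is at (-27.700, 51.400). A1 meets AJ tangentially, so LJ is at right angles to AJ and the tangent condition forces LF to be normal to FP, with radius 7.5, so the center L sits 7.5 in from both sides at L = (-20.200, 43.900). Then |CL| = |L − C| = 48.324.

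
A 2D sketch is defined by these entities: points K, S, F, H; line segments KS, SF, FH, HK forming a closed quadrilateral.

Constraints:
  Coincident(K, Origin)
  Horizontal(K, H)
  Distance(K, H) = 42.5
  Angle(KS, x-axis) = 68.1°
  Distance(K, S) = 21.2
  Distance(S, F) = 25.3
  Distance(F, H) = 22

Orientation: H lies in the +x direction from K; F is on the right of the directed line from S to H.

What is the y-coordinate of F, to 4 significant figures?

-2.209

Checks: |SF| = 25.30 ✓; |FH| = 22.00 ✓.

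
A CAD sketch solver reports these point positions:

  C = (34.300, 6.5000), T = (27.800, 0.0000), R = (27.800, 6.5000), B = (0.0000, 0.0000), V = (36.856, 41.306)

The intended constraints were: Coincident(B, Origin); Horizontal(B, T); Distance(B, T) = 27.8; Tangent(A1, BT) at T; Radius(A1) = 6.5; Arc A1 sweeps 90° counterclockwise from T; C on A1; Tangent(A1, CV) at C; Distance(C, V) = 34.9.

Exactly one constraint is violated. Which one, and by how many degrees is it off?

Tangent(A1, CV) at C — off by 4.20°.

B = (0.00, 0.00) ✓; B.y = 0.00, T.y = 0.00 ✓; |BT| = 27.80 ✓; ∠(RT, TB) = 90.00° ✓; |RT| = 6.500 ✓; bearing(R→C) − bearing(R→T) = 90.00° ✓; |RC| = 6.500 ✓; ∠(RC, CV) = 94.20° ✗; |CV| = 34.90 ✓.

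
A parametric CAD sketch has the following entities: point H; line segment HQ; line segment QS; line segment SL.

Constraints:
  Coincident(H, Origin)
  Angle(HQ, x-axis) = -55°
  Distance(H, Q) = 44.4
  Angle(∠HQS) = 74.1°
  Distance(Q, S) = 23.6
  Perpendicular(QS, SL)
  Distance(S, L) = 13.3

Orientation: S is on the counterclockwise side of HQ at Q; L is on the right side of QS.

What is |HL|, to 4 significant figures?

57.16

∠HQS = 74.1°, so QS runs at -55.0° + (180° − 74.1°) = 50.90° from the x-axis; with |QS| = 23.6, S = Q + 23.6·(cos 50.90°, sin 50.90°) = (40.35, -18.06). QS ⟂ SL; with |SL| = 13.3 on the right of QS, L = S + 13.3·(0.7760, -0.6307) = (50.67, -26.44). Then |HL| = |L − H| = 57.16.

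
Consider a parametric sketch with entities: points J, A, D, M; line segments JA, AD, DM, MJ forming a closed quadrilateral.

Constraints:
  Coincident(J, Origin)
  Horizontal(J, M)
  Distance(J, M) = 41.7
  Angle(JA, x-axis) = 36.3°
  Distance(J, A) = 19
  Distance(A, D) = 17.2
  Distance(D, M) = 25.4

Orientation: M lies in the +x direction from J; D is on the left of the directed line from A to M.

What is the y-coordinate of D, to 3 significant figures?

21.9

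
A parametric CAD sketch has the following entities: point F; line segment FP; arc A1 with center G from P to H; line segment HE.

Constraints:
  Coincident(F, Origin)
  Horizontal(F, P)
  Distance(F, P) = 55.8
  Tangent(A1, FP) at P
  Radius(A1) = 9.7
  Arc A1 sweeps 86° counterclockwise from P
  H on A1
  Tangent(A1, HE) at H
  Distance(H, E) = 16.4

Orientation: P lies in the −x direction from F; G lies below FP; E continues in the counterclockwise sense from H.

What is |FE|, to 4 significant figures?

71.29

On A1, P sits at bearing 90° from G; an 86° counterclockwise sweep puts H at bearing 176°, so H = G + 9.7·(cos 176°, sin 176°) = (-65.48, -9.023). The tangent condition forces GH to be normal to HE, so HE runs along (−sin 176°, cos 176°); with |HE| = 16.4, E = (-66.62, -25.38). Then |FE| = |E − F| = 71.29.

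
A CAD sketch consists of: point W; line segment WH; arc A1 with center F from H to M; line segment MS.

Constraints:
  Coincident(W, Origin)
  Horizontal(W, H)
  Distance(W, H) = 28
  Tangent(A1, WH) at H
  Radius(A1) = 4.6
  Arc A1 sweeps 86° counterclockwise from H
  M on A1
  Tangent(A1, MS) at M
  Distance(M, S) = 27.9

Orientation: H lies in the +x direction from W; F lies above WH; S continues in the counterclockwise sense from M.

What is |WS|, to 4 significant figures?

47.16

W is at the origin; WH is horizontal with |WH| = 28.0 and H on the +x side, so H = (28.00, 0.000). The tangent condition forces FH to be normal to WH, so F = H + (0, 4.6) = (28.00, 4.600). On A1, H sits at bearing -90° from F; an 86° counterclockwise sweep puts M at bearing -4°, so M = F + 4.6·(cos -4°, sin -4°) = (32.59, 4.279). Since A1 is tangent to MS there, FM ⟂ MS, so MS runs along (−sin -4°, cos -4°); with |MS| = 27.9, S = (34.54, 32.11). Then |WS| = |S − W| = 47.16.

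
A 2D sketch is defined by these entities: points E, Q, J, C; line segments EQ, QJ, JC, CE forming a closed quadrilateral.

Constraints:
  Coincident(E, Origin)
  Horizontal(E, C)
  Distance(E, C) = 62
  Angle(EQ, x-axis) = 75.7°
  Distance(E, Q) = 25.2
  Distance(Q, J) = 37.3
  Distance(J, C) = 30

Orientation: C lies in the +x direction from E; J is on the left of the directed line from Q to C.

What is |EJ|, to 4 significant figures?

49.52

E is at the origin; E and C share the same y with |EC| = 62.0 and C in +x, so C = (62.0, 0). EQ runs at 75.7° with |EQ| = 25.2, so Q = (6.224, 24.42). J is determined by |QJ| = 37.3 and |JC| = 30.0 together: it lies at the intersection of circle(Q, 37.3) and circle(C, 30.0). With |QC| = 60.89, the foot of the radical line on QC is 34.48 from Q and the perpendicular offset is √(37.3² − 34.48²) = 14.23. Taking the left-of-QC solution: J = (43.52, 23.63).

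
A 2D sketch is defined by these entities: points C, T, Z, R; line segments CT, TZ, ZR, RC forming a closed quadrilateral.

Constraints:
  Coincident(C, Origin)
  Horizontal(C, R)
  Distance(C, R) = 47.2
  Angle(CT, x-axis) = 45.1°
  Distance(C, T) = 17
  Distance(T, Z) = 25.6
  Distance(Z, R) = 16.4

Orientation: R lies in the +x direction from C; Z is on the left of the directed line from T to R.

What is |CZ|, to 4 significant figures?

39.85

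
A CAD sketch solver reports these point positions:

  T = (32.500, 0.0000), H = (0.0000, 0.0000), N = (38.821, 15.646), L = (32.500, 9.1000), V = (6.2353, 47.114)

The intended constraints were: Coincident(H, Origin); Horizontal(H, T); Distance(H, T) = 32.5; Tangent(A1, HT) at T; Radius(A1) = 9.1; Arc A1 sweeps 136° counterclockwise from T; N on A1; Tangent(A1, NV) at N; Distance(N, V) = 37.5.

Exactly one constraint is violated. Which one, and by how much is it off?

Distance(N, V) = 37.5 — off by 7.80.

H = (0.00, 0.00) ✓; H.y = 0.00, T.y = 0.00 ✓; |HT| = 32.50 ✓; ∠(LT, TH) = 90.00° ✓; |LT| = 9.100 ✓; bearing(L→N) − bearing(L→T) = 136.0° ✓; |LN| = 9.100 ✓; ∠(LN, NV) = 90.00° ✓; |NV| = 45.30 ✗.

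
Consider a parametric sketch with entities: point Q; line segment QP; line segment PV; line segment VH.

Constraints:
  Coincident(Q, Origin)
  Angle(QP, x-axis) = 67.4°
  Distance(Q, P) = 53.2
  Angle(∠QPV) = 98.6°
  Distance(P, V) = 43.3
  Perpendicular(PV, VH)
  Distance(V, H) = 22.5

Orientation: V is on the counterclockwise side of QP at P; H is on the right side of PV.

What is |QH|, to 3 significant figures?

90.9

Q is at the origin; QP runs at 67.4° with length 53.2, so P = 53.2·(cos 67.4°, sin 67.4°) = (20.4, 49.1). ∠QPV = 98.6°, so PV runs at 67.4° + (180° − 98.6°) = 149° from the x-axis; with |PV| = 43.3, V = P + 43.3·(cos 149°, sin 149°) = (-16.6, 71.5). PV ⟂ VH; with |VH| = 22.5 on the right of PV, H = V + 22.5·(0.518, 0.855) = (-4.94, 90.8). Then |QH| = |H − Q| = 90.9.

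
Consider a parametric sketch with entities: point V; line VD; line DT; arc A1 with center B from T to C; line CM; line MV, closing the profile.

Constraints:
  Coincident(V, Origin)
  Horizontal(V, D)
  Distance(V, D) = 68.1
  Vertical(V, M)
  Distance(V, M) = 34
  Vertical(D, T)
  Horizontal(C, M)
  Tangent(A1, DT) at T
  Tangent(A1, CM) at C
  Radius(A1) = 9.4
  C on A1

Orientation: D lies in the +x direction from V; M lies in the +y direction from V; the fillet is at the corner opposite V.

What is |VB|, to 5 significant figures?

63.646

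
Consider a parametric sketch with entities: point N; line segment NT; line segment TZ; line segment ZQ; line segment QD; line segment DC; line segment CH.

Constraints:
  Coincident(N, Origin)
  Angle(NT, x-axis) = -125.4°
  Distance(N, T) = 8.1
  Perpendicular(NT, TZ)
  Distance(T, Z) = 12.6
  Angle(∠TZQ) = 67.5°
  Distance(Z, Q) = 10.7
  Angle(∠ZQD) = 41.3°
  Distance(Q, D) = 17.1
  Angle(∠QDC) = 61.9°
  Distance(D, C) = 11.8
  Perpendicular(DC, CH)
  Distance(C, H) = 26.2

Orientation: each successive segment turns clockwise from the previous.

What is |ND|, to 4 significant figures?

14.71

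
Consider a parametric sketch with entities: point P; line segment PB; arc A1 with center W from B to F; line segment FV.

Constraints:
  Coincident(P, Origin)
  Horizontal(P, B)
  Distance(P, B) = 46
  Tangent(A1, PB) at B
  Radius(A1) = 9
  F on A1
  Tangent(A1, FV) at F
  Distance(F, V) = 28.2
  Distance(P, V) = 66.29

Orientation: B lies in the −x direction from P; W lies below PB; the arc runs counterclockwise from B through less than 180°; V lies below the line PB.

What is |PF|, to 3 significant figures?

55.7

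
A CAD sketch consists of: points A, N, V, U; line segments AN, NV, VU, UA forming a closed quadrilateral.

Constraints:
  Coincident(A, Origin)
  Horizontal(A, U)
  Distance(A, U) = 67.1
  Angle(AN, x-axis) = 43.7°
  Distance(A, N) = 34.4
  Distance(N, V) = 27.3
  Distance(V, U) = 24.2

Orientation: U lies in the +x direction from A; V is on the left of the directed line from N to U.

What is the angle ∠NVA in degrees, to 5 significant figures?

30.634°

Checks: |NV| = 27.30 ✓; |VU| = 24.20 ✓.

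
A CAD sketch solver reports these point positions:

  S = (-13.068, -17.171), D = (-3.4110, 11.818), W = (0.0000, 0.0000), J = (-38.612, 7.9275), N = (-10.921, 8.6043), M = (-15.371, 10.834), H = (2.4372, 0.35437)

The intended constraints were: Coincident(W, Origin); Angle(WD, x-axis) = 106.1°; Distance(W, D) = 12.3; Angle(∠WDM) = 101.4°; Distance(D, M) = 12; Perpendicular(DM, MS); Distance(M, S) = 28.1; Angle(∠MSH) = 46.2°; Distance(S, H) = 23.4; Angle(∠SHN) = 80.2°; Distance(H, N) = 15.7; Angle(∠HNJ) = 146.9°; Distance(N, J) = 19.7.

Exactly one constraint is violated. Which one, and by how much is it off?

Distance(N, J) = 19.7 — off by 8.00.

W = (0.00, 0.00) ✓; WD at 106.1° ✓; |WD| = 12.30 ✓; ∠WDM = 101.4° ✓; |DM| = 12.00 ✓; ∠(DM, MS) = 90.00° ✓; |MS| = 28.10 ✓; ∠MSH = 46.20° ✓; |SH| = 23.40 ✓; ∠SHN = 80.20° ✓; |HN| = 15.70 ✓; ∠HNJ = 146.9° ✓; |NJ| = 27.70 ✗.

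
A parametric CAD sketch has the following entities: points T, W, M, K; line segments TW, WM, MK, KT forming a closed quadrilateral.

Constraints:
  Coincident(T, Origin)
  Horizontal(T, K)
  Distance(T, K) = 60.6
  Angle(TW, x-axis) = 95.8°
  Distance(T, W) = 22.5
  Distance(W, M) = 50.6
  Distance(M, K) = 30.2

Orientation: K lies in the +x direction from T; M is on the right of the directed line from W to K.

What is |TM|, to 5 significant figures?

36.094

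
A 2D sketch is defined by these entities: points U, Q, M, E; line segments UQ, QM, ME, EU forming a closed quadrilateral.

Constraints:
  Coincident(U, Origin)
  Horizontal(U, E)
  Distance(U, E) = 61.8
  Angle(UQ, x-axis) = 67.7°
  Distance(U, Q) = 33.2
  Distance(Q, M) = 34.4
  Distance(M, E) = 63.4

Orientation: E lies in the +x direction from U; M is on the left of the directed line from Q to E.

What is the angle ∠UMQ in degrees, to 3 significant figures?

8.49°

Checks: |QM| = 34.40 ✓; |ME| = 63.40 ✓.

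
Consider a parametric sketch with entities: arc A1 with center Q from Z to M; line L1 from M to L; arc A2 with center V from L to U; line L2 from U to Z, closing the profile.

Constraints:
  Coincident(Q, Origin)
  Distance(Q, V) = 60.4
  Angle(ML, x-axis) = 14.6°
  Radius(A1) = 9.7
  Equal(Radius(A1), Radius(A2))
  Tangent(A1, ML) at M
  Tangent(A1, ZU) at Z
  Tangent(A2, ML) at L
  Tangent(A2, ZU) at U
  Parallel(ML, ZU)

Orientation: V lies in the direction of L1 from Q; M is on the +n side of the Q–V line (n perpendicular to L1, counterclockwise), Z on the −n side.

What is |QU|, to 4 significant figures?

61.17

The slot axis is L1's direction at 14.6°, so u = (cos 14.6°, sin 14.6°) = (0.9677, 0.2521) and n = (−sin 14.6°, cos 14.6°) = (-0.2521, 0.9677). Q is at the origin and V lies 60.4 along u from Q, so V = 60.4·u = (58.45, 15.22). Tangency of A1 to both parallel lines with radius 9.7 puts M and Z at Q ± 9.7·n: M = (-2.445, 9.387), Z = (2.445, -9.387). Equal radii place L and U the same way about V: L = V + 9.7·n = (56.00, 24.61), U = V − 9.7·n = (60.89, 5.838). Then |QU| = |U − Q| = 61.17.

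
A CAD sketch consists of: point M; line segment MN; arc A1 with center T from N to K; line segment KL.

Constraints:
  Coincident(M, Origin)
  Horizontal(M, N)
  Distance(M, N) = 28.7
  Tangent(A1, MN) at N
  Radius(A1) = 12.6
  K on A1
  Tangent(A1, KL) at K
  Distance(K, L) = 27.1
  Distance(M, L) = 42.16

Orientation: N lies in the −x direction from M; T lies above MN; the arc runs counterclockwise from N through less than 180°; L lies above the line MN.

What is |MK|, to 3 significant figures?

20.2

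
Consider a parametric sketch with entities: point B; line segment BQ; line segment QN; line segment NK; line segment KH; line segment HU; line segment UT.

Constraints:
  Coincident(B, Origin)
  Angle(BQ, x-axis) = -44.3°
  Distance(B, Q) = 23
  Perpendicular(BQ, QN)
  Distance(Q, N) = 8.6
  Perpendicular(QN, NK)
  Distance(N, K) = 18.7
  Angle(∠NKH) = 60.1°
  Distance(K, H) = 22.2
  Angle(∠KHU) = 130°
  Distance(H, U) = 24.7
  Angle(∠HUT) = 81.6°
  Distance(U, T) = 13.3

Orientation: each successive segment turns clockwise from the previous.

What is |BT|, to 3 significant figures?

40.1

B is at the origin; BQ runs at -44.3° with length 23.0, so Q = (16.5, -16.1). BQ is perpendicular to QN, so QN runs at -134°; with |QN| = 8.6, N = (10.5, -22.2). QN ⟂ NK, so NK runs at 136°; with |NK| = 18.7, K = (-2.93, -9.16). ∠NKH = 60.1° gives KH at 15.8° from the x-axis; with |KH| = 22.2, H = (18.4, -3.11). ∠KHU = 130.0° gives HU at -34.2° from the x-axis; with |HU| = 24.7, U = (38.9, -17.0). ∠HUT = 81.6° gives UT at -133° from the x-axis; with |UT| = 13.3, T = (29.9, -26.8). Then |BT| = |T − B| = 40.1.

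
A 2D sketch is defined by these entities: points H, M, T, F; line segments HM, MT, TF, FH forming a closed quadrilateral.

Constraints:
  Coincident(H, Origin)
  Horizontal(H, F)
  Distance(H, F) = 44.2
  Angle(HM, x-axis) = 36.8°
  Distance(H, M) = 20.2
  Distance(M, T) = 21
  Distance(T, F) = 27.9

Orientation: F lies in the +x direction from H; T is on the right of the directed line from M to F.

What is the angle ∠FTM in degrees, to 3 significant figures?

75.8°

H is at the origin; HF is horizontal with |HF| = 44.2 and F in +x, so F = (44.2, 0). HM runs at 36.8° with |HM| = 20.2, so M = (16.2, 12.1). T is determined by |MT| = 21.0 and |TF| = 27.9 together: it lies at the intersection of circle(M, 21.0) and circle(F, 27.9). With |MF| = 30.5, the foot of the radical line on MF is 9.74 from M and the perpendicular offset is √(21.0² − 9.74²) = 18.6. Taking the right-of-MF solution: T = (17.7, -8.84).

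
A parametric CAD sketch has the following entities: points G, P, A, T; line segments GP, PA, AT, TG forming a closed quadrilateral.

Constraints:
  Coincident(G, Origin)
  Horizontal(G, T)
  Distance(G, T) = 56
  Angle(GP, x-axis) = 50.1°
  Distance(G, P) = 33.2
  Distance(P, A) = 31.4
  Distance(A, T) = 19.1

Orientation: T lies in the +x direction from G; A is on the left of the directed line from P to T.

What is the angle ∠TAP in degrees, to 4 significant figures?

114.8°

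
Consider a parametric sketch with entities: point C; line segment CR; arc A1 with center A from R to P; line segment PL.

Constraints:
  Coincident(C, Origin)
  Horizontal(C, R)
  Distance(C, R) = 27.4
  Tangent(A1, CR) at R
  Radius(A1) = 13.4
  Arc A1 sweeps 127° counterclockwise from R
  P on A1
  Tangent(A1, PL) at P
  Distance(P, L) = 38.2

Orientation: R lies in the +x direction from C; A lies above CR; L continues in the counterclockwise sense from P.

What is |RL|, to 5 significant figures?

53.405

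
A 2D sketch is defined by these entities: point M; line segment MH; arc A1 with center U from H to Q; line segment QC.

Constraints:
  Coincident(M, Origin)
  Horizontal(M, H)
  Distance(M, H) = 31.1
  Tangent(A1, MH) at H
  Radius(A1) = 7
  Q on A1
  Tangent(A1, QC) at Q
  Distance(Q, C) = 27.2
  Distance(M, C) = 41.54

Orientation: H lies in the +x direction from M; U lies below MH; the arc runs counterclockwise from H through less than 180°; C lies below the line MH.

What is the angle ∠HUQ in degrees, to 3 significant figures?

89.2°

M is at the origin; MH is horizontal with |MH| = 31.1 and H on the +x side, so H = (31.1, 0.00). A1 meets MH tangentially, so UH is at right angles to MH, so U = H + (0, -7) = (31.1, -7.00). Since UQ ⟂ QC (tangency), |UC| = √(7.0² + 27.2²) = 28.1 regardless of where Q sits on A1. So C lies on both circle(M, 41.54) and circle(U, 28.1); the below-MH intersection is C = (23.7, -34.1). Q is the foot of the tangent from C: Q = (24.1, -6.90).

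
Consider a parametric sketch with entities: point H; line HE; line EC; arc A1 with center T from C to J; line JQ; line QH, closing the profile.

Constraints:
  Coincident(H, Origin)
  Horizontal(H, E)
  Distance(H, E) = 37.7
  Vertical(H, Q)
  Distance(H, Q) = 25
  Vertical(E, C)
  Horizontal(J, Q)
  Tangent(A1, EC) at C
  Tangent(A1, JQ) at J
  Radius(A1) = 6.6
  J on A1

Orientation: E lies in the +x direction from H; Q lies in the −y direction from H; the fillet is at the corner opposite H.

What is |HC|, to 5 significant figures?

41.951

The virtual corner opposite H is at (37.700, -25.000). The tangent condition forces TC to be normal to EC and since A1 is tangent to JQ there, TJ ⟂ JQ, with radius 6.6, so the center T sits 6.6 in from both sides at T = (31.100, -18.400). That places the tangent points at C = (37.700, -18.400) on EC and J = (31.100, -25.000) on JQ. Then |HC| = |C − H| = 41.951.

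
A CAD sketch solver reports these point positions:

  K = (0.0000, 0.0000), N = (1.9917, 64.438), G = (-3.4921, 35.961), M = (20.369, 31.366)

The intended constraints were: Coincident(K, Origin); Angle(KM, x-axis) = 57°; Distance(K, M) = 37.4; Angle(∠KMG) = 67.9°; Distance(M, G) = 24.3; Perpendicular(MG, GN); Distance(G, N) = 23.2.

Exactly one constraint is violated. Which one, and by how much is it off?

Distance(G, N) = 23.2 — off by 5.80.

K = (0.00, 0.00) ✓; KM at 57.00° ✓; |KM| = 37.40 ✓; ∠KMG = 67.90° ✓; |MG| = 24.30 ✓; ∠(MG, GN) = 90.00° ✓; |GN| = 29.00 ✗.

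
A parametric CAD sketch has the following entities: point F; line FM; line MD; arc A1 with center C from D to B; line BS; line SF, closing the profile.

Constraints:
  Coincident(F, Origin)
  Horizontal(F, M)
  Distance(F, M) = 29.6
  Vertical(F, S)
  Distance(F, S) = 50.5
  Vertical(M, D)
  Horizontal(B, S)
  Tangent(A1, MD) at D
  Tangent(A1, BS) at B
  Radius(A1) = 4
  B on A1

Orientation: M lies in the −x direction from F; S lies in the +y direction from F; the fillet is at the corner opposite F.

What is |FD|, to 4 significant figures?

55.12

F is at the origin; F and M share the same y with |FM| = 29.6 and M on the −x side, so M = (-29.60, 0.000). F and S share the same x with |FS| = 50.5 and S on the +y side, so S = (0.000, 50.50). The virtual corner opposite F is at (-29.60, 50.50). A1 meets MD tangentially, so CD is at right angles to MD and since A1 is tangent to BS there, CB ⟂ BS, with radius 4.0, so the center C sits 4.0 in from both sides at C = (-25.60, 46.50). That places the tangent points at D = (-29.60, 46.50) on MD and B = (-25.60, 50.50) on BS. Then |FD| = |D − F| = 55.12.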